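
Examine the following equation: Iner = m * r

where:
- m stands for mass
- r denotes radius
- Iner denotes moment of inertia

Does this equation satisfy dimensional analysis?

No

m (mass) has dimensions [M].
r (radius) has dimensions [L].
Iner (moment of inertia) has dimensions [L^2 M].

Left side: [L^2 M]
Right side: [L M]

The two sides have different dimensions, so the equation is NOT dimensionally consistent.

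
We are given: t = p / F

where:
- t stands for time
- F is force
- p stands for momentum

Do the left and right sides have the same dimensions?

Yes

t (time) has dimensions [T].
F (force) has dimensions [L M T^-2].
p (momentum) has dimensions [L M T^-1].

Left side: [T]
Right side: [T]

Both sides have the same dimensions, so the equation is dimensionally consistent.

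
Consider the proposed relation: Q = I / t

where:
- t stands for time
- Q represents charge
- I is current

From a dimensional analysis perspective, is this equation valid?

No

t (time) has dimensions [T].
Q (charge) has dimensions [I T].
I (current) has dimensions [I].

Left side: [I T]
Right side: [I T^-1]

The two sides have different dimensions, so the equation is NOT dimensionally consistent.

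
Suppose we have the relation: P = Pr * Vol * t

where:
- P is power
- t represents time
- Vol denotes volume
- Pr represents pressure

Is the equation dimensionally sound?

No

P (power) has dimensions [L^2 M T^-3].
t (time) has dimensions [T].
Vol (volume) has dimensions [L^3].
Pr (pressure) has dimensions [L^-1 M T^-2].

Left side: [L^2 M T^-3]
Right side: [L^2 M T^-1]

The two sides have different dimensions, so the equation is NOT dimensionally consistent.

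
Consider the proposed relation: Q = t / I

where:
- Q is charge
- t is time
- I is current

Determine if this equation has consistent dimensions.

No

Q (charge) has dimensions [I T].
t (time) has dimensions [T].
I (current) has dimensions [I].

Left side: [I T]
Right side: [I^-1 T]

The two sides have different dimensions, so the equation is NOT dimensionally consistent.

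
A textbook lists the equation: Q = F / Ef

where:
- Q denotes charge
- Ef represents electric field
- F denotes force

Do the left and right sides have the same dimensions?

Yes

Q (charge) has dimensions [I T].
Ef (electric field) has dimensions [I^-1 L M T^-3].
F (force) has dimensions [L M T^-2].

Left side: [I T]
Right side: [I T]

Both sides have the same dimensions, so the equation is dimensionally consistent.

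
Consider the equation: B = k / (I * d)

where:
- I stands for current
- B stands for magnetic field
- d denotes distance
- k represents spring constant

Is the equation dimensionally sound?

No

I (current) has dimensions [I].
B (magnetic field) has dimensions [I^-1 M T^-2].
d (distance) has dimensions [L].
k (spring constant) has dimensions [M T^-2].

Left side: [I^-1 M T^-2]
Right side: [I^-1 L^-1 M T^-2]

The two sides have different dimensions, so the equation is NOT dimensionally consistent.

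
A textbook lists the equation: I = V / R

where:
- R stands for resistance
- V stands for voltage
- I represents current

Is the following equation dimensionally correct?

Yes

R (resistance) has dimensions [I^-2 L^2 M T^-3].
V (voltage) has dimensions [I^-1 L^2 M T^-3].
I (current) has dimensions [I].

Left side: [I]
Right side: [I]

Both sides have the same dimensions, so the equation is dimensionally consistent.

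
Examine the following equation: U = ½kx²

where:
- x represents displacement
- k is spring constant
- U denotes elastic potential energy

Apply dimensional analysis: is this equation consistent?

Yes

x (displacement) has dimensions [L].
k (spring constant) has dimensions [M T^-2].
U (elastic potential energy) has dimensions [L^2 M T^-2].

Left side: [L^2 M T^-2]
Right side: [L^2 M T^-2]

Both sides have the same dimensions, so the equation is dimensionally consistent.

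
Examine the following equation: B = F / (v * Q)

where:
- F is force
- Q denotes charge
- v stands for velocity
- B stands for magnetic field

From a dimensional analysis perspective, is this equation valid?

Yes

F (force) has dimensions [L M T^-2].
Q (charge) has dimensions [I T].
v (velocity) has dimensions [L T^-1].
B (magnetic field) has dimensions [I^-1 M T^-2].

Left side: [I^-1 M T^-2]
Right side: [I^-1 M T^-2]

Both sides have the same dimensions, so the equation is dimensionally consistent.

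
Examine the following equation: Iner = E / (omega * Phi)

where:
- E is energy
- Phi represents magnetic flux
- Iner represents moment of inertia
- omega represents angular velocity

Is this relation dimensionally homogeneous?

No

E (energy) has dimensions [L^2 M T^-2].
Phi (magnetic flux) has dimensions [I^-1 L^2 M T^-2].
Iner (moment of inertia) has dimensions [L^2 M].
omega (angular velocity) has dimensions [T^-1].

Left side: [L^2 M]
Right side: [I T]

The two sides have different dimensions, so the equation is NOT dimensionally consistent.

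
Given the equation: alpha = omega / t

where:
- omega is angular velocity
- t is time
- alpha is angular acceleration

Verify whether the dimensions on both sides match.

Yes

omega (angular velocity) has dimensions [T^-1].
t (time) has dimensions [T].
alpha (angular acceleration) has dimensions [T^-2].

Left side: [T^-2]
Right side: [T^-2]

Both sides have the same dimensions, so the equation is dimensionally consistent.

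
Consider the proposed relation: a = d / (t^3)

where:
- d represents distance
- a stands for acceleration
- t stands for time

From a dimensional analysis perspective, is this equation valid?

No

d (distance) has dimensions [L].
a (acceleration) has dimensions [L T^-2].
t (time) has dimensions [T].

Left side: [L T^-2]
Right side: [L T^-3]

The two sides have different dimensions, so the equation is NOT dimensionally consistent.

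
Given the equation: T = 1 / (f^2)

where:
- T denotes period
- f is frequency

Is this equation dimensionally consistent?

No

T (period) has dimensions [T].
f (frequency) has dimensions [T^-1].

Left side: [T]
Right side: [T^2]

The two sides have different dimensions, so the equation is NOT dimensionally consistent.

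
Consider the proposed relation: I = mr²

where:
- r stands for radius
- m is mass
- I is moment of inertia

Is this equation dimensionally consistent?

Yes

r (radius) has dimensions [L].
m (mass) has dimensions [M].
I (moment of inertia) has dimensions [L^2 M].

Left side: [L^2 M]
Right side: [L^2 M]

Both sides have the same dimensions, so the equation is dimensionally consistent.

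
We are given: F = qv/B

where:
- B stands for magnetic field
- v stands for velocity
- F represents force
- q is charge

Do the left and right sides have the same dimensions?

No

B (magnetic field) has dimensions [I^-1 M T^-2].
v (velocity) has dimensions [L T^-1].
F (force) has dimensions [L M T^-2].
q (charge) has dimensions [I T].

Left side: [L M T^-2]
Right side: [I^2 L M^-1 T^2]

The two sides have different dimensions, so the equation is NOT dimensionally consistent.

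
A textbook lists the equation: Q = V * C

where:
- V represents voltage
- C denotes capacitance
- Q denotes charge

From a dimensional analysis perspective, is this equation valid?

Yes

V (voltage) has dimensions [I^-1 L^2 M T^-3].
C (capacitance) has dimensions [I^2 L^-2 M^-1 T^4].
Q (charge) has dimensions [I T].

Left side: [I T]
Right side: [I T]

Both sides have the same dimensions, so the equation is dimensionally consistent.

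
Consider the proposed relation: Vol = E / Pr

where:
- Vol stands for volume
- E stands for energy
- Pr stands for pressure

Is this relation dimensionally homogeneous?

Yes

Vol (volume) has dimensions [L^3].
E (energy) has dimensions [L^2 M T^-2].
Pr (pressure) has dimensions [L^-1 M T^-2].

Left side: [L^3]
Right side: [L^3]

Both sides have the same dimensions, so the equation is dimensionally consistent.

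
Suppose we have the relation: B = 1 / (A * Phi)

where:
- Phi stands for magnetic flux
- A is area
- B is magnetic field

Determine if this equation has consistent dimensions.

No

Phi (magnetic flux) has dimensions [I^-1 L^2 M T^-2].
A (area) has dimensions [L^2].
B (magnetic field) has dimensions [I^-1 M T^-2].

Left side: [I^-1 M T^-2]
Right side: [I L^-4 M^-1 T^2]

The two sides have different dimensions, so the equation is NOT dimensionally consistent.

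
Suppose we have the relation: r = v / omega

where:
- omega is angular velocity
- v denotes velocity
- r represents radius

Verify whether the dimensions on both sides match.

Yes

omega (angular velocity) has dimensions [T^-1].
v (velocity) has dimensions [L T^-1].
r (radius) has dimensions [L].

Left side: [L]
Right side: [L]

Both sides have the same dimensions, so the equation is dimensionally consistent.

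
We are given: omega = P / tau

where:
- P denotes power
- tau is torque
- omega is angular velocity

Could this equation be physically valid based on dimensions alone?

Yes

P (power) has dimensions [L^2 M T^-3].
tau (torque) has dimensions [L^2 M T^-2].
omega (angular velocity) has dimensions [T^-1].

Left side: [T^-1]
Right side: [T^-1]

Both sides have the same dimensions, so the equation is dimensionally consistent.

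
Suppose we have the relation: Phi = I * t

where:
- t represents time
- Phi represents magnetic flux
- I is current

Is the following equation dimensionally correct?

No

t (time) has dimensions [T].
Phi (magnetic flux) has dimensions [I^-1 L^2 M T^-2].
I (current) has dimensions [I].

Left side: [I^-1 L^2 M T^-2]
Right side: [I T]

The two sides have different dimensions, so the equation is NOT dimensionally consistent.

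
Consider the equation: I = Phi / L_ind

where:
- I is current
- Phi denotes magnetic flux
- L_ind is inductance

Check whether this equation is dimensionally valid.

Yes

I (current) has dimensions [I].
Phi (magnetic flux) has dimensions [I^-1 L^2 M T^-2].
L_ind (inductance) has dimensions [I^-2 L^2 M T^-2].

Left side: [I]
Right side: [I]

Both sides have the same dimensions, so the equation is dimensionally consistent.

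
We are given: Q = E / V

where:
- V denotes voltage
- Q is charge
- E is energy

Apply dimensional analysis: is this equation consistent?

Yes

V (voltage) has dimensions [I^-1 L^2 M T^-3].
Q (charge) has dimensions [I T].
E (energy) has dimensions [L^2 M T^-2].

Left side: [I T]
Right side: [I T]

Both sides have the same dimensions, so the equation is dimensionally consistent.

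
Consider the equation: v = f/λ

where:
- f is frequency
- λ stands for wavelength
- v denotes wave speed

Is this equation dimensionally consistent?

No

f (frequency) has dimensions [T^-1].
λ (wavelength) has dimensions [L].
v (wave speed) has dimensions [L T^-1].

Left side: [L T^-1]
Right side: [L^-1 T^-1]

The two sides have different dimensions, so the equation is NOT dimensionally consistent.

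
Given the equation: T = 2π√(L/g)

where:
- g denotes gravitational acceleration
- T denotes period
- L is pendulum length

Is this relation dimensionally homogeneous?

Yes

g (gravitational acceleration) has dimensions [L T^-2].
T (period) has dimensions [T].
L (pendulum length) has dimensions [L].

Left side: [T]
Right side: [T]

Both sides have the same dimensions, so the equation is dimensionally consistent.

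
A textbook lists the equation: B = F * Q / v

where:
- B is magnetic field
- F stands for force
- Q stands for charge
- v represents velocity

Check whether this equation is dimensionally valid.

No

B (magnetic field) has dimensions [I^-1 M T^-2].
F (force) has dimensions [L M T^-2].
Q (charge) has dimensions [I T].
v (velocity) has dimensions [L T^-1].

Left side: [I^-1 M T^-2]
Right side: [I M]

The two sides have different dimensions, so the equation is NOT dimensionally consistent.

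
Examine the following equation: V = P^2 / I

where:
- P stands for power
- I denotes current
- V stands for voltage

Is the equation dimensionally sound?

No

P (power) has dimensions [L^2 M T^-3].
I (current) has dimensions [I].
V (voltage) has dimensions [I^-1 L^2 M T^-3].

Left side: [I^-1 L^2 M T^-3]
Right side: [I^-1 L^4 M^2 T^-6]

The two sides have different dimensions, so the equation is NOT dimensionally consistent.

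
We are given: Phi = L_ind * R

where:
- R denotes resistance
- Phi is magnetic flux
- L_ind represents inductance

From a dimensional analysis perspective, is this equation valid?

No

R (resistance) has dimensions [I^-2 L^2 M T^-3].
Phi (magnetic flux) has dimensions [I^-1 L^2 M T^-2].
L_ind (inductance) has dimensions [I^-2 L^2 M T^-2].

Left side: [I^-1 L^2 M T^-2]
Right side: [I^-4 L^4 M^2 T^-5]

The two sides have different dimensions, so the equation is NOT dimensionally consistent.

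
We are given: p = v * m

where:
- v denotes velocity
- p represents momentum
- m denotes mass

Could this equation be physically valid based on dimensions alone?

Yes

v (velocity) has dimensions [L T^-1].
p (momentum) has dimensions [L M T^-1].
m (mass) has dimensions [M].

Left side: [L M T^-1]
Right side: [L M T^-1]

Both sides have the same dimensions, so the equation is dimensionally consistent.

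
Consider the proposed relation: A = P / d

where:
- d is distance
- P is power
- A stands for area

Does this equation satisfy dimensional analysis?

No

d (distance) has dimensions [L].
P (power) has dimensions [L^2 M T^-3].
A (area) has dimensions [L^2].

Left side: [L^2]
Right side: [L M T^-3]

The two sides have different dimensions, so the equation is NOT dimensionally consistent.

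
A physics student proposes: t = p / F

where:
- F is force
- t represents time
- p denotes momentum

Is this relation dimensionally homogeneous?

Yes

F (force) has dimensions [L M T^-2].
t (time) has dimensions [T].
p (momentum) has dimensions [L M T^-1].

Left side: [T]
Right side: [T]

Both sides have the same dimensions, so the equation is dimensionally consistent.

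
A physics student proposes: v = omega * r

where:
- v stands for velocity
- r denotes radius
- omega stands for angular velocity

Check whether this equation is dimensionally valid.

Yes

v (velocity) has dimensions [L T^-1].
r (radius) has dimensions [L].
omega (angular velocity) has dimensions [T^-1].

Left side: [L T^-1]
Right side: [L T^-1]

Both sides have the same dimensions, so the equation is dimensionally consistent.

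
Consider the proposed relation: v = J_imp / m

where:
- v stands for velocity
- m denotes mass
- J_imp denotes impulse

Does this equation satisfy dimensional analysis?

Yes

v (velocity) has dimensions [L T^-1].
m (mass) has dimensions [M].
J_imp (impulse) has dimensions [L M T^-1].

Left side: [L T^-1]
Right side: [L T^-1]

Both sides have the same dimensions, so the equation is dimensionally consistent.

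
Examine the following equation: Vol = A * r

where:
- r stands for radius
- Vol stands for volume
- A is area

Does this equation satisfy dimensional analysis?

Yes

r (radius) has dimensions [L].
Vol (volume) has dimensions [L^3].
A (area) has dimensions [L^2].

Left side: [L^3]
Right side: [L^3]

Both sides have the same dimensions, so the equation is dimensionally consistent.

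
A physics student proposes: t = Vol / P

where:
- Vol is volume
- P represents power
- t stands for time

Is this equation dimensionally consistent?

No

Vol (volume) has dimensions [L^3].
P (power) has dimensions [L^2 M T^-3].
t (time) has dimensions [T].

Left side: [T]
Right side: [L M^-1 T^3]

The two sides have different dimensions, so the equation is NOT dimensionally consistent.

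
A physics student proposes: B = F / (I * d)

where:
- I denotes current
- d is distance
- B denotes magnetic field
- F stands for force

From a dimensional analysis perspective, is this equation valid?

Yes

I (current) has dimensions [I].
d (distance) has dimensions [L].
B (magnetic field) has dimensions [I^-1 M T^-2].
F (force) has dimensions [L M T^-2].

Left side: [I^-1 M T^-2]
Right side: [I^-1 M T^-2]

Both sides have the same dimensions, so the equation is dimensionally consistent.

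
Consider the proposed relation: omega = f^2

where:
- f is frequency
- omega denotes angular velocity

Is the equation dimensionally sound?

No

f (frequency) has dimensions [T^-1].
omega (angular velocity) has dimensions [T^-1].

Left side: [T^-1]
Right side: [T^-2]

The two sides have different dimensions, so the equation is NOT dimensionally consistent.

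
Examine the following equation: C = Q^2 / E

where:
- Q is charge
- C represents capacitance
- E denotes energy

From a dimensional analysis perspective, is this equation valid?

Yes

Q (charge) has dimensions [I T].
C (capacitance) has dimensions [I^2 L^-2 M^-1 T^4].
E (energy) has dimensions [L^2 M T^-2].

Left side: [I^2 L^-2 M^-1 T^4]
Right side: [I^2 L^-2 M^-1 T^4]

Both sides have the same dimensions, so the equation is dimensionally consistent.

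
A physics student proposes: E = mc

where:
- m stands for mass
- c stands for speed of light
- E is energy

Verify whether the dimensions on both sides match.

No

m (mass) has dimensions [M].
c (speed of light) has dimensions [L T^-1].
E (energy) has dimensions [L^2 M T^-2].

Left side: [L^2 M T^-2]
Right side: [L M T^-1]

The two sides have different dimensions, so the equation is NOT dimensionally consistent.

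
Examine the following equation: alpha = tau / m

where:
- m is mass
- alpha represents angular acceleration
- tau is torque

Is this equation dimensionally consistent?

No

m (mass) has dimensions [M].
alpha (angular acceleration) has dimensions [T^-2].
tau (torque) has dimensions [L^2 M T^-2].

Left side: [T^-2]
Right side: [L^2 T^-2]

The two sides have different dimensions, so the equation is NOT dimensionally consistent.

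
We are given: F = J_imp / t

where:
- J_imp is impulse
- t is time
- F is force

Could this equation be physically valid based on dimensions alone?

Yes

J_imp (impulse) has dimensions [L M T^-1].
t (time) has dimensions [T].
F (force) has dimensions [L M T^-2].

Left side: [L M T^-2]
Right side: [L M T^-2]

Both sides have the same dimensions, so the equation is dimensionally consistent.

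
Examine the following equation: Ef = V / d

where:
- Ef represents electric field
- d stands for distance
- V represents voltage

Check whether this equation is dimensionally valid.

Yes

Ef (electric field) has dimensions [I^-1 L M T^-3].
d (distance) has dimensions [L].
V (voltage) has dimensions [I^-1 L^2 M T^-3].

Left side: [I^-1 L M T^-3]
Right side: [I^-1 L M T^-3]

Both sides have the same dimensions, so the equation is dimensionally consistent.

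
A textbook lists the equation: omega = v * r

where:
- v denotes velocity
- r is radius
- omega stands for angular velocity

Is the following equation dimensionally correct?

No

v (velocity) has dimensions [L T^-1].
r (radius) has dimensions [L].
omega (angular velocity) has dimensions [T^-1].

Left side: [T^-1]
Right side: [L^2 T^-1]

The two sides have different dimensions, so the equation is NOT dimensionally consistent.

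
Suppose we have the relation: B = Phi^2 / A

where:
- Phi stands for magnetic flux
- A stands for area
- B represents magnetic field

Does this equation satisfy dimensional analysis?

No

Phi (magnetic flux) has dimensions [I^-1 L^2 M T^-2].
A (area) has dimensions [L^2].
B (magnetic field) has dimensions [I^-1 M T^-2].

Left side: [I^-1 M T^-2]
Right side: [I^-2 L^2 M^2 T^-4]

The two sides have different dimensions, so the equation is NOT dimensionally consistent.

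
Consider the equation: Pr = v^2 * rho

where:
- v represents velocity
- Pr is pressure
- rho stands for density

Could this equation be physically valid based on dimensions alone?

Yes

v (velocity) has dimensions [L T^-1].
Pr (pressure) has dimensions [L^-1 M T^-2].
rho (density) has dimensions [L^-3 M].

Left side: [L^-1 M T^-2]
Right side: [L^-1 M T^-2]

Both sides have the same dimensions, so the equation is dimensionally consistent.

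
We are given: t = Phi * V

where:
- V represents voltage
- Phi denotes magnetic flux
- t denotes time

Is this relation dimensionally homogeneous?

No

V (voltage) has dimensions [I^-1 L^2 M T^-3].
Phi (magnetic flux) has dimensions [I^-1 L^2 M T^-2].
t (time) has dimensions [T].

Left side: [T]
Right side: [I^-2 L^4 M^2 T^-5]

The two sides have different dimensions, so the equation is NOT dimensionally consistent.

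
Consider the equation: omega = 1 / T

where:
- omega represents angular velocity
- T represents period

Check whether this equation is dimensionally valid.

Yes

omega (angular velocity) has dimensions [T^-1].
T (period) has dimensions [T].

Left side: [T^-1]
Right side: [T^-1]

Both sides have the same dimensions, so the equation is dimensionally consistent.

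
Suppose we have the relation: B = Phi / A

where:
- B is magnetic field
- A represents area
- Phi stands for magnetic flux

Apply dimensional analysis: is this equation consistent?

Yes

B (magnetic field) has dimensions [I^-1 M T^-2].
A (area) has dimensions [L^2].
Phi (magnetic flux) has dimensions [I^-1 L^2 M T^-2].

Left side: [I^-1 M T^-2]
Right side: [I^-1 M T^-2]

Both sides have the same dimensions, so the equation is dimensionally consistent.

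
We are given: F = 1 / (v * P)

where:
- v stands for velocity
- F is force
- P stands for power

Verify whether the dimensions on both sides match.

No

v (velocity) has dimensions [L T^-1].
F (force) has dimensions [L M T^-2].
P (power) has dimensions [L^2 M T^-3].

Left side: [L M T^-2]
Right side: [L^-3 M^-1 T^4]

The two sides have different dimensions, so the equation is NOT dimensionally consistent.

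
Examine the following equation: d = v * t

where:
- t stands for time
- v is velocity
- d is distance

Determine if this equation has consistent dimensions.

Yes

t (time) has dimensions [T].
v (velocity) has dimensions [L T^-1].
d (distance) has dimensions [L].

Left side: [L]
Right side: [L]

Both sides have the same dimensions, so the equation is dimensionally consistent.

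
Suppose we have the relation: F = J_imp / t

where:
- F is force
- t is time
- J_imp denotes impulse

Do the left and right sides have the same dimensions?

Yes

F (force) has dimensions [L M T^-2].
t (time) has dimensions [T].
J_imp (impulse) has dimensions [L M T^-1].

Left side: [L M T^-2]
Right side: [L M T^-2]

Both sides have the same dimensions, so the equation is dimensionally consistent.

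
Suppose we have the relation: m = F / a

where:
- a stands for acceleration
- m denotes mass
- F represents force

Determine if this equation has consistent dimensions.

Yes

a (acceleration) has dimensions [L T^-2].
m (mass) has dimensions [M].
F (force) has dimensions [L M T^-2].

Left side: [M]
Right side: [M]

Both sides have the same dimensions, so the equation is dimensionally consistent.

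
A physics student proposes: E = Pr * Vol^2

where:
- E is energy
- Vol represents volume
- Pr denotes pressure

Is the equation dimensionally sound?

No

E (energy) has dimensions [L^2 M T^-2].
Vol (volume) has dimensions [L^3].
Pr (pressure) has dimensions [L^-1 M T^-2].

Left side: [L^2 M T^-2]
Right side: [L^5 M T^-2]

The two sides have different dimensions, so the equation is NOT dimensionally consistent.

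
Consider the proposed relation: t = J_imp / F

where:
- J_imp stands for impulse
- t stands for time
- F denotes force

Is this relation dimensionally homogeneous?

Yes

J_imp (impulse) has dimensions [L M T^-1].
t (time) has dimensions [T].
F (force) has dimensions [L M T^-2].

Left side: [T]
Right side: [T]

Both sides have the same dimensions, so the equation is dimensionally consistent.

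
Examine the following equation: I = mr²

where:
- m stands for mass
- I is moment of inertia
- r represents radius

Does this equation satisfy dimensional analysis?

Yes

m (mass) has dimensions [M].
I (moment of inertia) has dimensions [L^2 M].
r (radius) has dimensions [L].

Left side: [L^2 M]
Right side: [L^2 M]

Both sides have the same dimensions, so the equation is dimensionally consistent.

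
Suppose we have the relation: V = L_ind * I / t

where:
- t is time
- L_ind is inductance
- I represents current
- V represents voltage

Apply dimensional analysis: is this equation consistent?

Yes

t (time) has dimensions [T].
L_ind (inductance) has dimensions [I^-2 L^2 M T^-2].
I (current) has dimensions [I].
V (voltage) has dimensions [I^-1 L^2 M T^-3].

Left side: [I^-1 L^2 M T^-3]
Right side: [I^-1 L^2 M T^-3]

Both sides have the same dimensions, so the equation is dimensionally consistent.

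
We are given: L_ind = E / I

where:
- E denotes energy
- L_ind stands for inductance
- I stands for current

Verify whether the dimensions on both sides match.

No

E (energy) has dimensions [L^2 M T^-2].
L_ind (inductance) has dimensions [I^-2 L^2 M T^-2].
I (current) has dimensions [I].

Left side: [I^-2 L^2 M T^-2]
Right side: [I^-1 L^2 M T^-2]

The two sides have different dimensions, so the equation is NOT dimensionally consistent.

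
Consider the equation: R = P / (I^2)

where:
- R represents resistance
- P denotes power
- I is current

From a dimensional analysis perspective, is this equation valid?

Yes

R (resistance) has dimensions [I^-2 L^2 M T^-3].
P (power) has dimensions [L^2 M T^-3].
I (current) has dimensions [I].

Left side: [I^-2 L^2 M T^-3]
Right side: [I^-2 L^2 M T^-3]

Both sides have the same dimensions, so the equation is dimensionally consistent.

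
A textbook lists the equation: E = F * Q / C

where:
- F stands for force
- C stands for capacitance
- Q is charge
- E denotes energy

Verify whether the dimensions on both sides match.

No

F (force) has dimensions [L M T^-2].
C (capacitance) has dimensions [I^2 L^-2 M^-1 T^4].
Q (charge) has dimensions [I T].
E (energy) has dimensions [L^2 M T^-2].

Left side: [L^2 M T^-2]
Right side: [I^-1 L^3 M^2 T^-5]

The two sides have different dimensions, so the equation is NOT dimensionally consistent.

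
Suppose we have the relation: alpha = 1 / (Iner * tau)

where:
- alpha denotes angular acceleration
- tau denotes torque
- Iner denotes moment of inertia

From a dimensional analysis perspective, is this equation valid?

No

alpha (angular acceleration) has dimensions [T^-2].
tau (torque) has dimensions [L^2 M T^-2].
Iner (moment of inertia) has dimensions [L^2 M].

Left side: [T^-2]
Right side: [L^-4 M^-2 T^2]

The two sides have different dimensions, so the equation is NOT dimensionally consistent.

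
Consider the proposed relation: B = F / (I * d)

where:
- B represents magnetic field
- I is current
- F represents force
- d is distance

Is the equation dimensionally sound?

Yes

B (magnetic field) has dimensions [I^-1 M T^-2].
I (current) has dimensions [I].
F (force) has dimensions [L M T^-2].
d (distance) has dimensions [L].

Left side: [I^-1 M T^-2]
Right side: [I^-1 M T^-2]

Both sides have the same dimensions, so the equation is dimensionally consistent.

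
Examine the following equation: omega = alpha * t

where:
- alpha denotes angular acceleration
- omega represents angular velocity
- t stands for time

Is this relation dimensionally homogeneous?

Yes

alpha (angular acceleration) has dimensions [T^-2].
omega (angular velocity) has dimensions [T^-1].
t (time) has dimensions [T].

Left side: [T^-1]
Right side: [T^-1]

Both sides have the same dimensions, so the equation is dimensionally consistent.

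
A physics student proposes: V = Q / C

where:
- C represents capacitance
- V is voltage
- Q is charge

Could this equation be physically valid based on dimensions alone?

Yes

C (capacitance) has dimensions [I^2 L^-2 M^-1 T^4].
V (voltage) has dimensions [I^-1 L^2 M T^-3].
Q (charge) has dimensions [I T].

Left side: [I^-1 L^2 M T^-3]
Right side: [I^-1 L^2 M T^-3]

Both sides have the same dimensions, so the equation is dimensionally consistent.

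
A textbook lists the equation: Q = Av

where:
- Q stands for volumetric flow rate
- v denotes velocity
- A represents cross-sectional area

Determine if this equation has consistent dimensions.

Yes

Q (volumetric flow rate) has dimensions [L^3 T^-1].
v (velocity) has dimensions [L T^-1].
A (cross-sectional area) has dimensions [L^2].

Left side: [L^3 T^-1]
Right side: [L^3 T^-1]

Both sides have the same dimensions, so the equation is dimensionally consistent.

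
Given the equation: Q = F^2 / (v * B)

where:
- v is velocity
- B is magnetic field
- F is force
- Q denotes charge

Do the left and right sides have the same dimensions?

No

v (velocity) has dimensions [L T^-1].
B (magnetic field) has dimensions [I^-1 M T^-2].
F (force) has dimensions [L M T^-2].
Q (charge) has dimensions [I T].

Left side: [I T]
Right side: [I L M T^-1]

The two sides have different dimensions, so the equation is NOT dimensionally consistent.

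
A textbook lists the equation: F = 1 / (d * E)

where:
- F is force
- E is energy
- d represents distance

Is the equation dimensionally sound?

No

F (force) has dimensions [L M T^-2].
E (energy) has dimensions [L^2 M T^-2].
d (distance) has dimensions [L].

Left side: [L M T^-2]
Right side: [L^-3 M^-1 T^2]

The two sides have different dimensions, so the equation is NOT dimensionally consistent.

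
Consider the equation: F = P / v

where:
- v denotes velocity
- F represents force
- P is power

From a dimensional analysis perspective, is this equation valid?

Yes

v (velocity) has dimensions [L T^-1].
F (force) has dimensions [L M T^-2].
P (power) has dimensions [L^2 M T^-3].

Left side: [L M T^-2]
Right side: [L M T^-2]

Both sides have the same dimensions, so the equation is dimensionally consistent.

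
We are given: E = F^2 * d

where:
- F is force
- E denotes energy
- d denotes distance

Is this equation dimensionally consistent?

No

F (force) has dimensions [L M T^-2].
E (energy) has dimensions [L^2 M T^-2].
d (distance) has dimensions [L].

Left side: [L^2 M T^-2]
Right side: [L^3 M^2 T^-4]

The two sides have different dimensions, so the equation is NOT dimensionally consistent.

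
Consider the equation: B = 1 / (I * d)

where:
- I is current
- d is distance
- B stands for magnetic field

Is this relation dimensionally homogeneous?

No

I (current) has dimensions [I].
d (distance) has dimensions [L].
B (magnetic field) has dimensions [I^-1 M T^-2].

Left side: [I^-1 M T^-2]
Right side: [I^-1 L^-1]

The two sides have different dimensions, so the equation is NOT dimensionally consistent.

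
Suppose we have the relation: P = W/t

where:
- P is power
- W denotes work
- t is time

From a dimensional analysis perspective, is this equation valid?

Yes

P (power) has dimensions [L^2 M T^-3].
W (work) has dimensions [L^2 M T^-2].
t (time) has dimensions [T].

Left side: [L^2 M T^-3]
Right side: [L^2 M T^-3]

Both sides have the same dimensions, so the equation is dimensionally consistent.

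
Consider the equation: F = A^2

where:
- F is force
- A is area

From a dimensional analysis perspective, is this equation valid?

No

F (force) has dimensions [L M T^-2].
A (area) has dimensions [L^2].

Left side: [L M T^-2]
Right side: [L^4]

The two sides have different dimensions, so the equation is NOT dimensionally consistent.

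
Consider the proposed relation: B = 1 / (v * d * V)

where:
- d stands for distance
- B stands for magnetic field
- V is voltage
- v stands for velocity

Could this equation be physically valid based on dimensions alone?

No

d (distance) has dimensions [L].
B (magnetic field) has dimensions [I^-1 M T^-2].
V (voltage) has dimensions [I^-1 L^2 M T^-3].
v (velocity) has dimensions [L T^-1].

Left side: [I^-1 M T^-2]
Right side: [I L^-4 M^-1 T^4]

The two sides have different dimensions, so the equation is NOT dimensionally consistent.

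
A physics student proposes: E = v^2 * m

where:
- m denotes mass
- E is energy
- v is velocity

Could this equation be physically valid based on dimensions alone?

Yes

m (mass) has dimensions [M].
E (energy) has dimensions [L^2 M T^-2].
v (velocity) has dimensions [L T^-1].

Left side: [L^2 M T^-2]
Right side: [L^2 M T^-2]

Both sides have the same dimensions, so the equation is dimensionally consistent.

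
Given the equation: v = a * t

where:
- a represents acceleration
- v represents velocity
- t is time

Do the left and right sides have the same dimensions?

Yes

a (acceleration) has dimensions [L T^-2].
v (velocity) has dimensions [L T^-1].
t (time) has dimensions [T].

Left side: [L T^-1]
Right side: [L T^-1]

Both sides have the same dimensions, so the equation is dimensionally consistent.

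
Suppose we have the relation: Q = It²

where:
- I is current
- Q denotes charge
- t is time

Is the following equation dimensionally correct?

No

I (current) has dimensions [I].
Q (charge) has dimensions [I T].
t (time) has dimensions [T].

Left side: [I T]
Right side: [I T^2]

The two sides have different dimensions, so the equation is NOT dimensionally consistent.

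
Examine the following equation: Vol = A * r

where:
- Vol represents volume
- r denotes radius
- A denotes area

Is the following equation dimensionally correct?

Yes

Vol (volume) has dimensions [L^3].
r (radius) has dimensions [L].
A (area) has dimensions [L^2].

Left side: [L^3]
Right side: [L^3]

Both sides have the same dimensions, so the equation is dimensionally consistent.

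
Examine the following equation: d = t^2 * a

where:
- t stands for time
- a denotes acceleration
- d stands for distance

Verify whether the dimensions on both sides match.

Yes

t (time) has dimensions [T].
a (acceleration) has dimensions [L T^-2].
d (distance) has dimensions [L].

Left side: [L]
Right side: [L]

Both sides have the same dimensions, so the equation is dimensionally consistent.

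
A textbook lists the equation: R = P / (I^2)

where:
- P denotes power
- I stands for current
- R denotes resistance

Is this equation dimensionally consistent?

Yes

P (power) has dimensions [L^2 M T^-3].
I (current) has dimensions [I].
R (resistance) has dimensions [I^-2 L^2 M T^-3].

Left side: [I^-2 L^2 M T^-3]
Right side: [I^-2 L^2 M T^-3]

Both sides have the same dimensions, so the equation is dimensionally consistent.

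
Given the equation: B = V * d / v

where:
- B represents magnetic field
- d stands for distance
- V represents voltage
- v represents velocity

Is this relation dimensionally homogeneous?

No

B (magnetic field) has dimensions [I^-1 M T^-2].
d (distance) has dimensions [L].
V (voltage) has dimensions [I^-1 L^2 M T^-3].
v (velocity) has dimensions [L T^-1].

Left side: [I^-1 M T^-2]
Right side: [I^-1 L^2 M T^-2]

The two sides have different dimensions, so the equation is NOT dimensionally consistent.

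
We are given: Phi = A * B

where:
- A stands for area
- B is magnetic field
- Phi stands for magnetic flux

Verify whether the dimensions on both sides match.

Yes

A (area) has dimensions [L^2].
B (magnetic field) has dimensions [I^-1 M T^-2].
Phi (magnetic flux) has dimensions [I^-1 L^2 M T^-2].

Left side: [I^-1 L^2 M T^-2]
Right side: [I^-1 L^2 M T^-2]

Both sides have the same dimensions, so the equation is dimensionally consistent.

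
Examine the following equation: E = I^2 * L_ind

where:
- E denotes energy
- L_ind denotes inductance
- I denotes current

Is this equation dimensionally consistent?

Yes

E (energy) has dimensions [L^2 M T^-2].
L_ind (inductance) has dimensions [I^-2 L^2 M T^-2].
I (current) has dimensions [I].

Left side: [L^2 M T^-2]
Right side: [L^2 M T^-2]

Both sides have the same dimensions, so the equation is dimensionally consistent.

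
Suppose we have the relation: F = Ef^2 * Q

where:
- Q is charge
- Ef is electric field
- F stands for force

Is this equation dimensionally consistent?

No

Q (charge) has dimensions [I T].
Ef (electric field) has dimensions [I^-1 L M T^-3].
F (force) has dimensions [L M T^-2].

Left side: [L M T^-2]
Right side: [I^-1 L^2 M^2 T^-5]

The two sides have different dimensions, so the equation is NOT dimensionally consistent.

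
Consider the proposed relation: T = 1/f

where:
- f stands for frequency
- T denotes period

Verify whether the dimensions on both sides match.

Yes

f (frequency) has dimensions [T^-1].
T (period) has dimensions [T].

Left side: [T]
Right side: [T]

Both sides have the same dimensions, so the equation is dimensionally consistent.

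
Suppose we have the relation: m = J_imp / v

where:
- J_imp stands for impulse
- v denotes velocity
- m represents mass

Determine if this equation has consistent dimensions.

Yes

J_imp (impulse) has dimensions [L M T^-1].
v (velocity) has dimensions [L T^-1].
m (mass) has dimensions [M].

Left side: [M]
Right side: [M]

Both sides have the same dimensions, so the equation is dimensionally consistent.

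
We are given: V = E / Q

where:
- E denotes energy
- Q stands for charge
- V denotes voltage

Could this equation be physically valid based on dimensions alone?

Yes

E (energy) has dimensions [L^2 M T^-2].
Q (charge) has dimensions [I T].
V (voltage) has dimensions [I^-1 L^2 M T^-3].

Left side: [I^-1 L^2 M T^-3]
Right side: [I^-1 L^2 M T^-3]

Both sides have the same dimensions, so the equation is dimensionally consistent.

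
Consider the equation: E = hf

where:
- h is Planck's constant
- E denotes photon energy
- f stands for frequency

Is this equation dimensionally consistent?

Yes

h (Planck's constant) has dimensions [L^2 M T^-1].
E (photon energy) has dimensions [L^2 M T^-2].
f (frequency) has dimensions [T^-1].

Left side: [L^2 M T^-2]
Right side: [L^2 M T^-2]

Both sides have the same dimensions, so the equation is dimensionally consistent.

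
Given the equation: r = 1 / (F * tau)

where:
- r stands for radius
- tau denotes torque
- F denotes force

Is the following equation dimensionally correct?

No

r (radius) has dimensions [L].
tau (torque) has dimensions [L^2 M T^-2].
F (force) has dimensions [L M T^-2].

Left side: [L]
Right side: [L^-3 M^-2 T^4]

The two sides have different dimensions, so the equation is NOT dimensionally consistent.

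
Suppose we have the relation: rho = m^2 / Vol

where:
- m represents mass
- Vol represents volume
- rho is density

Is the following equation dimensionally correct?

No

m (mass) has dimensions [M].
Vol (volume) has dimensions [L^3].
rho (density) has dimensions [L^-3 M].

Left side: [L^-3 M]
Right side: [L^-3 M^2]

The two sides have different dimensions, so the equation is NOT dimensionally consistent.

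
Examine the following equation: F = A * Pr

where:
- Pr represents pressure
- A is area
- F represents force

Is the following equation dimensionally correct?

Yes

Pr (pressure) has dimensions [L^-1 M T^-2].
A (area) has dimensions [L^2].
F (force) has dimensions [L M T^-2].

Left side: [L M T^-2]
Right side: [L M T^-2]

Both sides have the same dimensions, so the equation is dimensionally consistent.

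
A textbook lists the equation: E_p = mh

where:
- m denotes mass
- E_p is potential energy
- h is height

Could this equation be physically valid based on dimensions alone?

No

m (mass) has dimensions [M].
E_p (potential energy) has dimensions [L^2 M T^-2].
h (height) has dimensions [L].

Left side: [L^2 M T^-2]
Right side: [L M]

The two sides have different dimensions, so the equation is NOT dimensionally consistent.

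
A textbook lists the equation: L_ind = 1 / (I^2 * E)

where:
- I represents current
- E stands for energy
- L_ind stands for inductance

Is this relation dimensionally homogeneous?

No

I (current) has dimensions [I].
E (energy) has dimensions [L^2 M T^-2].
L_ind (inductance) has dimensions [I^-2 L^2 M T^-2].

Left side: [I^-2 L^2 M T^-2]
Right side: [I^-2 L^-2 M^-1 T^2]

The two sides have different dimensions, so the equation is NOT dimensionally consistent.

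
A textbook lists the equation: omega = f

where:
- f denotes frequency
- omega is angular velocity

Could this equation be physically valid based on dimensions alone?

Yes

f (frequency) has dimensions [T^-1].
omega (angular velocity) has dimensions [T^-1].

Left side: [T^-1]
Right side: [T^-1]

Both sides have the same dimensions, so the equation is dimensionally consistent.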